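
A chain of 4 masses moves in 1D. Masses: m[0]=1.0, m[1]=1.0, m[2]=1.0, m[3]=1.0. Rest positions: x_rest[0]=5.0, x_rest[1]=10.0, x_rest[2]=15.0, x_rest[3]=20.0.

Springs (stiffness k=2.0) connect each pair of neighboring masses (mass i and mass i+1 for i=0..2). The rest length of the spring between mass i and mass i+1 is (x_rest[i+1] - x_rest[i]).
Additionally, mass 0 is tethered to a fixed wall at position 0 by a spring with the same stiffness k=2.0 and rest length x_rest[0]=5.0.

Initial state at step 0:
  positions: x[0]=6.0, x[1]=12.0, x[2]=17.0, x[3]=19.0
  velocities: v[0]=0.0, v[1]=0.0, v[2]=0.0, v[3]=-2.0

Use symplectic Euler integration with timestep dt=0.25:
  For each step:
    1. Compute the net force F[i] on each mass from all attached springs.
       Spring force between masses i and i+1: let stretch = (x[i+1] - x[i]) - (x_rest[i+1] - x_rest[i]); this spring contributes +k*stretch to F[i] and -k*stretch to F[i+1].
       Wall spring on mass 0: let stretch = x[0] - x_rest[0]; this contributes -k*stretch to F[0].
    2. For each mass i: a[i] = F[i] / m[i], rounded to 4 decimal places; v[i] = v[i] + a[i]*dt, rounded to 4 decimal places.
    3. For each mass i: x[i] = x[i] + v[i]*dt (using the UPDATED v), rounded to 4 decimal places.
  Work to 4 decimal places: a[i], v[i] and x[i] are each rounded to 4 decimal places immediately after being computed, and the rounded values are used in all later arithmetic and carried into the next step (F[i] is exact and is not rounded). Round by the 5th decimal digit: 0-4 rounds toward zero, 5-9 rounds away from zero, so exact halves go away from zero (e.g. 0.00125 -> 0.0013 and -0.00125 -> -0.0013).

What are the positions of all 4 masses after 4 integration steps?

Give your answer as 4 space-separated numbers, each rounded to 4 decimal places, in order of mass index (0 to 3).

Answer: 5.7801 10.5870 14.3342 20.0623

Derivation:
Step 0: x=[6.0000 12.0000 17.0000 19.0000] v=[0.0000 0.0000 0.0000 -2.0000]
Step 1: x=[6.0000 11.8750 16.6250 18.8750] v=[0.0000 -0.5000 -1.5000 -0.5000]
Step 2: x=[5.9844 11.6094 15.9375 19.0938] v=[-0.0625 -1.0625 -2.7500 0.8750]
Step 3: x=[5.9239 11.1817 15.1035 19.5430] v=[-0.2422 -1.7110 -3.3359 1.7969]
Step 4: x=[5.7801 10.5870 14.3342 20.0623] v=[-0.5753 -2.3790 -3.0771 2.0772]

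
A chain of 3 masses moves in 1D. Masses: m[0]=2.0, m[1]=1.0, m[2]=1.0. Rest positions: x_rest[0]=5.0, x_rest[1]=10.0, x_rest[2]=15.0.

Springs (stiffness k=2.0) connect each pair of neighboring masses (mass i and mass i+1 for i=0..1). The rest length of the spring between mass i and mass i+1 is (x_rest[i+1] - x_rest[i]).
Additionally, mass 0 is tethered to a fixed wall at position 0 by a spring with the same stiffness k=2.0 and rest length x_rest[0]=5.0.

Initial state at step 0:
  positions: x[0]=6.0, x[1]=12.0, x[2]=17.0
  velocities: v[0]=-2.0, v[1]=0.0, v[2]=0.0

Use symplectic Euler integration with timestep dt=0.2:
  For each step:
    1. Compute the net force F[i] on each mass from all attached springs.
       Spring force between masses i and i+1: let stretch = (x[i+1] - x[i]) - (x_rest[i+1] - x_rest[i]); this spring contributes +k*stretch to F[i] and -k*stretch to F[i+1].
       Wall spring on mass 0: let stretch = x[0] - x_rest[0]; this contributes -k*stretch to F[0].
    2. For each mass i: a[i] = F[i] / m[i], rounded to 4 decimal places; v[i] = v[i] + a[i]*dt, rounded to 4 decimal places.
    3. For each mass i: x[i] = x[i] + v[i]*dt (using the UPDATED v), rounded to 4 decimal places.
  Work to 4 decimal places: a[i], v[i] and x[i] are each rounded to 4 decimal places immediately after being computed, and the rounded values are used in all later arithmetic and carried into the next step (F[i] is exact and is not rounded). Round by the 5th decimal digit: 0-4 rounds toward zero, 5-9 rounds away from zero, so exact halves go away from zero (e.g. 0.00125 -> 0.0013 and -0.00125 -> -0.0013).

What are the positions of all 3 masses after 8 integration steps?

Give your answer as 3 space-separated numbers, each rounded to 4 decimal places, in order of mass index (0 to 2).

Step 0: x=[6.0000 12.0000 17.0000] v=[-2.0000 0.0000 0.0000]
Step 1: x=[5.6000 11.9200 17.0000] v=[-2.0000 -0.4000 0.0000]
Step 2: x=[5.2288 11.7408 16.9936] v=[-1.8560 -0.8960 -0.0320]
Step 3: x=[4.9089 11.4609 16.9670] v=[-1.5994 -1.3997 -0.1331]
Step 4: x=[4.6547 11.0973 16.8999] v=[-1.2708 -1.8181 -0.3355]
Step 5: x=[4.4721 10.6825 16.7686] v=[-0.9132 -2.0741 -0.6565]
Step 6: x=[4.3590 10.2577 16.5504] v=[-0.5655 -2.1238 -1.0909]
Step 7: x=[4.3075 9.8645 16.2288] v=[-0.2576 -1.9662 -1.6080]
Step 8: x=[4.3060 9.5358 15.7981] v=[-0.0077 -1.6433 -2.1537]

Answer: 4.3060 9.5358 15.7981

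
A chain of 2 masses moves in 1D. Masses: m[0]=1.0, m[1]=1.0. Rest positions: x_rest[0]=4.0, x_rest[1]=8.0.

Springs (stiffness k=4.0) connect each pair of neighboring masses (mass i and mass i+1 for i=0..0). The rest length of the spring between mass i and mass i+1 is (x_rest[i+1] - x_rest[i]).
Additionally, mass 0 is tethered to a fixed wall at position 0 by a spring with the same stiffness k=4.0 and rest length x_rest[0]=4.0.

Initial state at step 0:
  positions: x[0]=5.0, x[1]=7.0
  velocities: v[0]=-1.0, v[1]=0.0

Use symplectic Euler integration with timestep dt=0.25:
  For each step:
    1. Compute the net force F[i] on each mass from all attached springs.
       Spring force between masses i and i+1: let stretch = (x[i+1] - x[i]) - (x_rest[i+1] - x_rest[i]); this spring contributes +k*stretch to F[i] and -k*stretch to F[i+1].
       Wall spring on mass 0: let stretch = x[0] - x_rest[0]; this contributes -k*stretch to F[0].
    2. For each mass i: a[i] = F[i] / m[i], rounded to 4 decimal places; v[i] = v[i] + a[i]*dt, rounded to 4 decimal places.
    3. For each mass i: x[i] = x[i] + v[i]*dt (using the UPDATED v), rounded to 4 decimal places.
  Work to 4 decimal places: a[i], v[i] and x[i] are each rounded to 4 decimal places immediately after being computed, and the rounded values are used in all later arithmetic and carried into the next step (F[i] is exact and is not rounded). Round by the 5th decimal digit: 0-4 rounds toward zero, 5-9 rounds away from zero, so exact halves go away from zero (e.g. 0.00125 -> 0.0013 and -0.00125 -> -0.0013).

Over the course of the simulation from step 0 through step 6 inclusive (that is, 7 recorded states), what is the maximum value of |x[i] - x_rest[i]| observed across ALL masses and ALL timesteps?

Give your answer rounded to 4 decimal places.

Step 0: x=[5.0000 7.0000] v=[-1.0000 0.0000]
Step 1: x=[4.0000 7.5000] v=[-4.0000 2.0000]
Step 2: x=[2.8750 8.1250] v=[-4.5000 2.5000]
Step 3: x=[2.3438 8.4375] v=[-2.1250 1.2500]
Step 4: x=[2.7500 8.2266] v=[1.6249 -0.8437]
Step 5: x=[3.8379 7.6465] v=[4.3515 -2.3203]
Step 6: x=[4.9185 7.1143] v=[4.3222 -2.1289]
Max displacement = 1.6562

Answer: 1.6562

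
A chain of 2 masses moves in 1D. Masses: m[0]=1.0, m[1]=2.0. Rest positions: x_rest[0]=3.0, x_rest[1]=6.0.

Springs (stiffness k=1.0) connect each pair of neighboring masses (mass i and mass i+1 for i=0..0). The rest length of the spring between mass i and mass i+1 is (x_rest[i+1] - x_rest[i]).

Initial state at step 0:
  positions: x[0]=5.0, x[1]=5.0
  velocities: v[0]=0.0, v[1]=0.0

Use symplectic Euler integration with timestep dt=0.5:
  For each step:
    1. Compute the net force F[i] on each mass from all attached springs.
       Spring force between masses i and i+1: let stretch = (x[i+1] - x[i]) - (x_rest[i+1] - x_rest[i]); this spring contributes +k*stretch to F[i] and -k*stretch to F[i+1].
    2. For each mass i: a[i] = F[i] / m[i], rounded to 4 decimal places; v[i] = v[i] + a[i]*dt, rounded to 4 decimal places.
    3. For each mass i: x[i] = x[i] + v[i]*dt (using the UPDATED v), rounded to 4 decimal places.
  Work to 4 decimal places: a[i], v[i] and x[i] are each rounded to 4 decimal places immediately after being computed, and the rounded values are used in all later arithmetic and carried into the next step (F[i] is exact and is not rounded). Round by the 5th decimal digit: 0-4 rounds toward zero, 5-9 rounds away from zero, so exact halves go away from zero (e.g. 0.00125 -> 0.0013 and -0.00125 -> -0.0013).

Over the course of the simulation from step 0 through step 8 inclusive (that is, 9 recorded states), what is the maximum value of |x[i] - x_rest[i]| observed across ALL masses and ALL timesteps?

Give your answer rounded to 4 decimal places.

Answer: 2.0182

Derivation:
Step 0: x=[5.0000 5.0000] v=[0.0000 0.0000]
Step 1: x=[4.2500 5.3750] v=[-1.5000 0.7500]
Step 2: x=[3.0313 5.9844] v=[-2.4375 1.2188]
Step 3: x=[1.8008 6.5997] v=[-2.4610 1.2306]
Step 4: x=[1.0200 6.9902] v=[-1.5616 0.7809]
Step 5: x=[0.9818 7.0094] v=[-0.0765 0.0384]
Step 6: x=[1.7005 6.6502] v=[1.4373 -0.7185]
Step 7: x=[2.9066 6.0472] v=[2.4122 -1.2060]
Step 8: x=[4.1479 5.4266] v=[2.4825 -1.2412]
Max displacement = 2.0182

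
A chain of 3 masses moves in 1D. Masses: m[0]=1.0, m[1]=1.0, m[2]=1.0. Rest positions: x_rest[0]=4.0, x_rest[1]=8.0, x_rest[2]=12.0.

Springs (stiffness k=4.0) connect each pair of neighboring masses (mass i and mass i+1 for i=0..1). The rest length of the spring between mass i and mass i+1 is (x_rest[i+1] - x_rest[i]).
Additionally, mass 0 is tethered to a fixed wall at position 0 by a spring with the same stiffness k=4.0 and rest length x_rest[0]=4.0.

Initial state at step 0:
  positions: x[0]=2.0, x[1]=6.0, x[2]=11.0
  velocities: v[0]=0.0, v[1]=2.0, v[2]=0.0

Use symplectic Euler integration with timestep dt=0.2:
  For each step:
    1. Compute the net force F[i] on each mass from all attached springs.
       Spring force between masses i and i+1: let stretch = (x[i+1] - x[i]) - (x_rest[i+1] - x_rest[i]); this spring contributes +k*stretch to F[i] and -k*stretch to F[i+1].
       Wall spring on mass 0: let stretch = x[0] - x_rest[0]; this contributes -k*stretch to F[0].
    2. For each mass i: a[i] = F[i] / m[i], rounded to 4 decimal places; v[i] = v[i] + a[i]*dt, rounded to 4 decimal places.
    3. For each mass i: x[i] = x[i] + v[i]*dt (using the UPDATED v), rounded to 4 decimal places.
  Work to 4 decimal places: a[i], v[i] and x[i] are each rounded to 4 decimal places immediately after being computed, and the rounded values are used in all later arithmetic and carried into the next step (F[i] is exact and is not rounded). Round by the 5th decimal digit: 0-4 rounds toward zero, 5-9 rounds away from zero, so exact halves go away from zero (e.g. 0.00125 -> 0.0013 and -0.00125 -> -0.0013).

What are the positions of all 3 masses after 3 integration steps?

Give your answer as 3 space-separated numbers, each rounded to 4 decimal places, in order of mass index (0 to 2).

Answer: 3.7715 7.5855 10.5090

Derivation:
Step 0: x=[2.0000 6.0000 11.0000] v=[0.0000 2.0000 0.0000]
Step 1: x=[2.3200 6.5600 10.8400] v=[1.6000 2.8000 -0.8000]
Step 2: x=[2.9472 7.1264 10.6352] v=[3.1360 2.8320 -1.0240]
Step 3: x=[3.7715 7.5855 10.5090] v=[4.1216 2.2957 -0.6310]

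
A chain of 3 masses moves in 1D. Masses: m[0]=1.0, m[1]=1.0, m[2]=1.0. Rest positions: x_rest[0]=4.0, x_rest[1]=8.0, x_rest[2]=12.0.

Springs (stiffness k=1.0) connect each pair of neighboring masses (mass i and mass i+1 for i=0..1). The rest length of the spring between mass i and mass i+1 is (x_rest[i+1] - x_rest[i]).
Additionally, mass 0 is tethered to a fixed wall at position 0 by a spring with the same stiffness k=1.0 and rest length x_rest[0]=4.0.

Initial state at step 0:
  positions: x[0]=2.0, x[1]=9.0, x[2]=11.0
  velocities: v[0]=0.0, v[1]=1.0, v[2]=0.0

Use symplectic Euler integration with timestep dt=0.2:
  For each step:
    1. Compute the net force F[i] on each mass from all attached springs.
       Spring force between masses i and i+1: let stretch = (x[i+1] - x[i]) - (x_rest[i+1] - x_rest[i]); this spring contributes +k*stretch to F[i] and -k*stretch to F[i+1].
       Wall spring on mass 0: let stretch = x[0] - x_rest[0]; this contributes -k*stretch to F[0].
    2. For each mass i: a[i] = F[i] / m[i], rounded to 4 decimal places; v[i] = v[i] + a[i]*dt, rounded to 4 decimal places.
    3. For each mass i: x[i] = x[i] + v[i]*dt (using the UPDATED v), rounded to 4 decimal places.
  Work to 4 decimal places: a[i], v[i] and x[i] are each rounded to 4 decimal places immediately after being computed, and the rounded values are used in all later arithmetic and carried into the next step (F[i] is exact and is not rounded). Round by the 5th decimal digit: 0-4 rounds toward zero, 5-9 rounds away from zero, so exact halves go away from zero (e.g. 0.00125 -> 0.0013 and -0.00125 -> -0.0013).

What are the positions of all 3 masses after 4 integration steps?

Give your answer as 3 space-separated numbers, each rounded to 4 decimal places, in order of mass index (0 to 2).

Answer: 3.7331 8.0346 11.7169

Derivation:
Step 0: x=[2.0000 9.0000 11.0000] v=[0.0000 1.0000 0.0000]
Step 1: x=[2.2000 9.0000 11.0800] v=[1.0000 0.0000 0.4000]
Step 2: x=[2.5840 8.8112 11.2368] v=[1.9200 -0.9440 0.7840]
Step 3: x=[3.1137 8.4703 11.4566] v=[2.6486 -1.7043 1.0989]
Step 4: x=[3.7331 8.0346 11.7169] v=[3.0972 -2.1784 1.3016]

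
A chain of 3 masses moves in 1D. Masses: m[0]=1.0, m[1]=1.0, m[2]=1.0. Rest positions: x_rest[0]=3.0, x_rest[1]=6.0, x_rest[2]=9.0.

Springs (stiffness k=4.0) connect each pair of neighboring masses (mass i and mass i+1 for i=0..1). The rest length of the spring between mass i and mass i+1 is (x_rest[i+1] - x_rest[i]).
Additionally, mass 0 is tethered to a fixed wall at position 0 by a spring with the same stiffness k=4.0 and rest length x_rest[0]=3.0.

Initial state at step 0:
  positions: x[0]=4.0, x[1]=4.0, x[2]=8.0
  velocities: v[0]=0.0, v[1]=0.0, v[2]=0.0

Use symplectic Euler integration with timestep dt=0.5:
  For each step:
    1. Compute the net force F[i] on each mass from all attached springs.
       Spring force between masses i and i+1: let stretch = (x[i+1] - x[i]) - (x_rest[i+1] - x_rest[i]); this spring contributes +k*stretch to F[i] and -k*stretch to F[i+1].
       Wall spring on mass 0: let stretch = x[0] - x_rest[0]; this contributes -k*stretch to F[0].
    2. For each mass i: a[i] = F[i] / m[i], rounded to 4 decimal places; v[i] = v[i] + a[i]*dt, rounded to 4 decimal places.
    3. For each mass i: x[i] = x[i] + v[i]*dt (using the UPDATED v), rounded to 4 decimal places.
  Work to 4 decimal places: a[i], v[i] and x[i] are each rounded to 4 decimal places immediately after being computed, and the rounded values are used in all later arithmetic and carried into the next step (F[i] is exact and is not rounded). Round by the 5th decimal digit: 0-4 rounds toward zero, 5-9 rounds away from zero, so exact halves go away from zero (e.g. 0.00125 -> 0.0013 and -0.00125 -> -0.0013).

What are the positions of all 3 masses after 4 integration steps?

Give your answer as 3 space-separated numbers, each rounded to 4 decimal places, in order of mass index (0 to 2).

Answer: 2.0000 9.0000 8.0000

Derivation:
Step 0: x=[4.0000 4.0000 8.0000] v=[0.0000 0.0000 0.0000]
Step 1: x=[0.0000 8.0000 7.0000] v=[-8.0000 8.0000 -2.0000]
Step 2: x=[4.0000 3.0000 10.0000] v=[8.0000 -10.0000 6.0000]
Step 3: x=[3.0000 6.0000 9.0000] v=[-2.0000 6.0000 -2.0000]
Step 4: x=[2.0000 9.0000 8.0000] v=[-2.0000 6.0000 -2.0000]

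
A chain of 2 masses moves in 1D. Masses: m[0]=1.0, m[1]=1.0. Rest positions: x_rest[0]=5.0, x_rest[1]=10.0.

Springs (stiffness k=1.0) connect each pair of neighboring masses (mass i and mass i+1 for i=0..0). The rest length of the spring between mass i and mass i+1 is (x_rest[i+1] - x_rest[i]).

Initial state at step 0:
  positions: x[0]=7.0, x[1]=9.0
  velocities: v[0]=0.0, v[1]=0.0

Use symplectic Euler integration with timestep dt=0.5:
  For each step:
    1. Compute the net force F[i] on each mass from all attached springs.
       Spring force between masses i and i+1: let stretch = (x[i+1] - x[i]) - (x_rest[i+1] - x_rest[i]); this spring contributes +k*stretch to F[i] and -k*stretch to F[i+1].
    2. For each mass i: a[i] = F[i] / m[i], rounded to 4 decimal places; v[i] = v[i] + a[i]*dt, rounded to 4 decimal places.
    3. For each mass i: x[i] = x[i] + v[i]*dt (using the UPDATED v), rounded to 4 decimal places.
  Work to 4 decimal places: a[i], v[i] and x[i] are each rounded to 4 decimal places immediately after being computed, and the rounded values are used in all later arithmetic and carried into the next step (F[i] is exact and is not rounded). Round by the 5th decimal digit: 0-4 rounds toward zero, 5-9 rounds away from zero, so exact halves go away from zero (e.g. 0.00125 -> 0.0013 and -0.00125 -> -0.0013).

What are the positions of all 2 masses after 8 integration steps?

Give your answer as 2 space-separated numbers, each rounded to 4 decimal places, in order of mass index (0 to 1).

Step 0: x=[7.0000 9.0000] v=[0.0000 0.0000]
Step 1: x=[6.2500 9.7500] v=[-1.5000 1.5000]
Step 2: x=[5.1250 10.8750] v=[-2.2500 2.2500]
Step 3: x=[4.1875 11.8125] v=[-1.8750 1.8750]
Step 4: x=[3.9063 12.0938] v=[-0.5625 0.5625]
Step 5: x=[4.4220 11.5782] v=[1.0313 -1.0313]
Step 6: x=[5.4767 10.5235] v=[2.1094 -2.1094]
Step 7: x=[6.5431 9.4571] v=[2.1328 -2.1328]
Step 8: x=[7.0880 8.9122] v=[1.0898 -1.0898]

Answer: 7.0880 8.9122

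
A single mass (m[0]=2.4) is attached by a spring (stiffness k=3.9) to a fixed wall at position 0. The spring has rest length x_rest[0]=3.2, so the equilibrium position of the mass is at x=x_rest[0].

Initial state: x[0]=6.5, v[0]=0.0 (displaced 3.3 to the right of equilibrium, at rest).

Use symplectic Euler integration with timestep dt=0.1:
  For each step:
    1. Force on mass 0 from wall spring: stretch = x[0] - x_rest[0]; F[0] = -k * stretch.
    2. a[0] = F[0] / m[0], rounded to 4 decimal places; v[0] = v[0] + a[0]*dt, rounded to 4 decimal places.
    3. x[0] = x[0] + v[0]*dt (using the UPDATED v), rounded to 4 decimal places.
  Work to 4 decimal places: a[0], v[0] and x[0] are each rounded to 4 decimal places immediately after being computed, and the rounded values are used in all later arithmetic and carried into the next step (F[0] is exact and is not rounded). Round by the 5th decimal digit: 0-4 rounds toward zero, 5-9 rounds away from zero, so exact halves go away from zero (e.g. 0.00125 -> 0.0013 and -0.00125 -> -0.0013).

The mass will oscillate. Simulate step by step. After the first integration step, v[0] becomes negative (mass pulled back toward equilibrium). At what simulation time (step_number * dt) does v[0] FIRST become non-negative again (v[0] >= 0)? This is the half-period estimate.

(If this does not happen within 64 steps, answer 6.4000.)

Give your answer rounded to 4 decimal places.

Answer: 2.5000

Derivation:
Step 0: x=[6.5000] v=[0.0000]
Step 1: x=[6.4464] v=[-0.5363]
Step 2: x=[6.3400] v=[-1.0638]
Step 3: x=[6.1826] v=[-1.5741]
Step 4: x=[5.9767] v=[-2.0588]
Step 5: x=[5.7257] v=[-2.5100]
Step 6: x=[5.4337] v=[-2.9204]
Step 7: x=[5.1054] v=[-3.2834]
Step 8: x=[4.7461] v=[-3.5930]
Step 9: x=[4.3617] v=[-3.8442]
Step 10: x=[3.9584] v=[-4.0330]
Step 11: x=[3.5428] v=[-4.1562]
Step 12: x=[3.1216] v=[-4.2119]
Step 13: x=[2.7017] v=[-4.1992]
Step 14: x=[2.2899] v=[-4.1182]
Step 15: x=[1.8929] v=[-3.9703]
Step 16: x=[1.5171] v=[-3.7579]
Step 17: x=[1.1687] v=[-3.4844]
Step 18: x=[0.8533] v=[-3.1543]
Step 19: x=[0.5760] v=[-2.7730]
Step 20: x=[0.3413] v=[-2.3466]
Step 21: x=[0.1531] v=[-1.8821]
Step 22: x=[0.0144] v=[-1.3870]
Step 23: x=[-0.0725] v=[-0.8693]
Step 24: x=[-0.1063] v=[-0.3375]
Step 25: x=[-0.0863] v=[0.1998]
First v>=0 after going negative at step 25, time=2.5000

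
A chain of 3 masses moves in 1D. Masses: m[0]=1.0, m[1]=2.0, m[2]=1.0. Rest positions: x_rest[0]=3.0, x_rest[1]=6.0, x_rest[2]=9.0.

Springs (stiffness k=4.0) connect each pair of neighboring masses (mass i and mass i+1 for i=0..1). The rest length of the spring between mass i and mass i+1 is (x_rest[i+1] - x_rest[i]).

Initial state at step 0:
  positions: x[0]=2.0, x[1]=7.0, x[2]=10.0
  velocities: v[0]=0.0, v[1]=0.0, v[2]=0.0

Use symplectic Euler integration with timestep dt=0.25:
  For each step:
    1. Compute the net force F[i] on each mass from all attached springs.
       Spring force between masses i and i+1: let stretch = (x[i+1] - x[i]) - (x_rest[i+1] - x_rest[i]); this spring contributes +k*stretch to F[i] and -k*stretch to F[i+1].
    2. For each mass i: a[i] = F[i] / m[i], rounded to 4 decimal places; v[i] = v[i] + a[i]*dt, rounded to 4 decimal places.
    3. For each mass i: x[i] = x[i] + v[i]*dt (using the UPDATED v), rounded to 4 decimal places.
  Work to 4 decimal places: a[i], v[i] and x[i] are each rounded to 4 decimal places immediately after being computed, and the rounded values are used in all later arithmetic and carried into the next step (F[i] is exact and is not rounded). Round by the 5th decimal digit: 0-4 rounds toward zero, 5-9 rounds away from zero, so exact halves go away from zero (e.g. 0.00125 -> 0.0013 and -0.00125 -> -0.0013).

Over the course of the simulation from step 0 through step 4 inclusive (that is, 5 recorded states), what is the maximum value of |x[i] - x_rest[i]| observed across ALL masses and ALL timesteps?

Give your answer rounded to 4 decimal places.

Answer: 1.6992

Derivation:
Step 0: x=[2.0000 7.0000 10.0000] v=[0.0000 0.0000 0.0000]
Step 1: x=[2.5000 6.7500 10.0000] v=[2.0000 -1.0000 0.0000]
Step 2: x=[3.3125 6.3750 9.9375] v=[3.2500 -1.5000 -0.2500]
Step 3: x=[4.1406 6.0625 9.7344] v=[3.3125 -1.2500 -0.8125]
Step 4: x=[4.6992 5.9688 9.3633] v=[2.2344 -0.3750 -1.4844]
Max displacement = 1.6992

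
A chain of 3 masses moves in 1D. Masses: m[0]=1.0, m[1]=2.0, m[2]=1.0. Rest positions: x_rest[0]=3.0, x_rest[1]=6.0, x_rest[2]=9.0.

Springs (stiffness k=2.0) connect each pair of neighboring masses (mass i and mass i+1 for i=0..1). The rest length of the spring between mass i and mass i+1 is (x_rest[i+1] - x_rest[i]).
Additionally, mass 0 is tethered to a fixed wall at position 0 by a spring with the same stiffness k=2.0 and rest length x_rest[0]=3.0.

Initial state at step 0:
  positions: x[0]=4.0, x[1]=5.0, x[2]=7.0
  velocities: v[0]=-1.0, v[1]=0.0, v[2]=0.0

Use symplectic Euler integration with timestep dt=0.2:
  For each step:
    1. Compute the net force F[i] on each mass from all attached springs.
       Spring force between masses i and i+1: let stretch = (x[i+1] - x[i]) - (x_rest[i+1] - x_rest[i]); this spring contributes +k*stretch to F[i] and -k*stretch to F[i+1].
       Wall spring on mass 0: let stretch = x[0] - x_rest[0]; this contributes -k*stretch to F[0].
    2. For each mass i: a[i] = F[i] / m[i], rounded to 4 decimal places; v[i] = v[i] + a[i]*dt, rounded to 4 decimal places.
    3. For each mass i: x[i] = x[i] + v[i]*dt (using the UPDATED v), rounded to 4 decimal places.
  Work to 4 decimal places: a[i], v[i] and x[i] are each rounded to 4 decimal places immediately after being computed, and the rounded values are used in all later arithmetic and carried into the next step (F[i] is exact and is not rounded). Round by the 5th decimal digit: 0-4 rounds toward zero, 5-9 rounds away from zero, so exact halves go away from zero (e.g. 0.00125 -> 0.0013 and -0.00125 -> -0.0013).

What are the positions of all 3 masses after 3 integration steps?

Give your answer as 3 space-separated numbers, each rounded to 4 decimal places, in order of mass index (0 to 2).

Step 0: x=[4.0000 5.0000 7.0000] v=[-1.0000 0.0000 0.0000]
Step 1: x=[3.5600 5.0400 7.0800] v=[-2.2000 0.2000 0.4000]
Step 2: x=[2.9536 5.1024 7.2368] v=[-3.0320 0.3120 0.7840]
Step 3: x=[2.2828 5.1642 7.4628] v=[-3.3539 0.3091 1.1302]

Answer: 2.2828 5.1642 7.4628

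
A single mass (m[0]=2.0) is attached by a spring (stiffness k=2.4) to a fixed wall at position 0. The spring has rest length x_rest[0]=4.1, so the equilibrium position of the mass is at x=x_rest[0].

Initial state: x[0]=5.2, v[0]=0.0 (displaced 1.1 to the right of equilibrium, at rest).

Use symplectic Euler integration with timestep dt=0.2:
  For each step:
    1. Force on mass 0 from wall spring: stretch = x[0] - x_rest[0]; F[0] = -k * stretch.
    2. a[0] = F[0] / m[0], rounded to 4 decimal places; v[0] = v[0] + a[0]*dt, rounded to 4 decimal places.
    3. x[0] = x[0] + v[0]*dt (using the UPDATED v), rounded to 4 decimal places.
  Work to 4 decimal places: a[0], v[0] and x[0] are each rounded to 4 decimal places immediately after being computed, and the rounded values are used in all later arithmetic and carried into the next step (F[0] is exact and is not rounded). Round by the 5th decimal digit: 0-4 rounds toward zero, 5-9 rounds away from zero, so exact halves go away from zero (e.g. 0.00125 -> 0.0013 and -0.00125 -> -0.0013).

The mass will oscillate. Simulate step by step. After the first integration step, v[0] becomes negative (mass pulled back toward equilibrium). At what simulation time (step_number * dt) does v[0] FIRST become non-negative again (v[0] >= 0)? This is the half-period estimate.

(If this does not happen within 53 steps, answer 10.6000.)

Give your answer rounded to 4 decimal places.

Answer: 3.0000

Derivation:
Step 0: x=[5.2000] v=[0.0000]
Step 1: x=[5.1472] v=[-0.2640]
Step 2: x=[5.0441] v=[-0.5153]
Step 3: x=[4.8957] v=[-0.7419]
Step 4: x=[4.7091] v=[-0.9329]
Step 5: x=[4.4933] v=[-1.0791]
Step 6: x=[4.2586] v=[-1.1735]
Step 7: x=[4.0163] v=[-1.2116]
Step 8: x=[3.7780] v=[-1.1915]
Step 9: x=[3.5552] v=[-1.1142]
Step 10: x=[3.3585] v=[-0.9834]
Step 11: x=[3.1974] v=[-0.8054]
Step 12: x=[3.0796] v=[-0.5888]
Step 13: x=[3.0108] v=[-0.3439]
Step 14: x=[2.9943] v=[-0.0825]
Step 15: x=[3.0309] v=[0.1829]
First v>=0 after going negative at step 15, time=3.0000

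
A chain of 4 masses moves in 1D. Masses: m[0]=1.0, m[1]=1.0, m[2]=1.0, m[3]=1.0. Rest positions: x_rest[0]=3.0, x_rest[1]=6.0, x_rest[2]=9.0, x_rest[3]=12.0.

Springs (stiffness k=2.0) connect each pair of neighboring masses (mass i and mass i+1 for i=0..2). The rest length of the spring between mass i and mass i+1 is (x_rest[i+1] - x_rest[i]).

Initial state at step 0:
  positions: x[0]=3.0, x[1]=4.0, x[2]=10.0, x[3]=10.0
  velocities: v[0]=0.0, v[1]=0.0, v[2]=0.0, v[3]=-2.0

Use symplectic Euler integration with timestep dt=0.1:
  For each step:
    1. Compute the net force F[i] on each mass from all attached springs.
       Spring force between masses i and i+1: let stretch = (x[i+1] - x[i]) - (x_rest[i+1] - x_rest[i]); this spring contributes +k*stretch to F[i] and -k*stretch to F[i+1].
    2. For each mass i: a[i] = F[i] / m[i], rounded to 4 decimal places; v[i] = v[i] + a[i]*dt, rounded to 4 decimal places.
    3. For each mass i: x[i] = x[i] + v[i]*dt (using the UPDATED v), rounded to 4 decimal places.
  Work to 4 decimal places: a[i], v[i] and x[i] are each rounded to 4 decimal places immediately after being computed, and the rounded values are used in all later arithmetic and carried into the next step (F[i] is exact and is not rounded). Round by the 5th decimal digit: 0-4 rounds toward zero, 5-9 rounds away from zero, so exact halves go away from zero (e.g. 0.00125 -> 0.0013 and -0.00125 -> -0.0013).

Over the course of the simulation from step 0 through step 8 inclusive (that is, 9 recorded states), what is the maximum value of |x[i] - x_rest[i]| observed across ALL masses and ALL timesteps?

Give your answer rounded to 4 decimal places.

Answer: 2.2419

Derivation:
Step 0: x=[3.0000 4.0000 10.0000 10.0000] v=[0.0000 0.0000 0.0000 -2.0000]
Step 1: x=[2.9600 4.1000 9.8800 9.8600] v=[-0.4000 1.0000 -1.2000 -1.4000]
Step 2: x=[2.8828 4.2928 9.6440 9.7804] v=[-0.7720 1.9280 -2.3600 -0.7960]
Step 3: x=[2.7738 4.5644 9.3037 9.7581] v=[-1.0900 2.7162 -3.4030 -0.2233]
Step 4: x=[2.6406 4.8950 8.8777 9.7867] v=[-1.3319 3.3059 -4.2600 0.2858]
Step 5: x=[2.4925 5.2602 8.3902 9.8571] v=[-1.4810 3.6516 -4.8747 0.7040]
Step 6: x=[2.3398 5.6326 7.8695 9.9582] v=[-1.5275 3.7241 -5.2073 1.0106]
Step 7: x=[2.1929 5.9839 7.3458 10.0775] v=[-1.4689 3.5129 -5.2369 1.1929]
Step 8: x=[2.0618 6.2866 6.8495 10.2022] v=[-1.3107 3.0271 -4.9629 1.2466]
Max displacement = 2.2419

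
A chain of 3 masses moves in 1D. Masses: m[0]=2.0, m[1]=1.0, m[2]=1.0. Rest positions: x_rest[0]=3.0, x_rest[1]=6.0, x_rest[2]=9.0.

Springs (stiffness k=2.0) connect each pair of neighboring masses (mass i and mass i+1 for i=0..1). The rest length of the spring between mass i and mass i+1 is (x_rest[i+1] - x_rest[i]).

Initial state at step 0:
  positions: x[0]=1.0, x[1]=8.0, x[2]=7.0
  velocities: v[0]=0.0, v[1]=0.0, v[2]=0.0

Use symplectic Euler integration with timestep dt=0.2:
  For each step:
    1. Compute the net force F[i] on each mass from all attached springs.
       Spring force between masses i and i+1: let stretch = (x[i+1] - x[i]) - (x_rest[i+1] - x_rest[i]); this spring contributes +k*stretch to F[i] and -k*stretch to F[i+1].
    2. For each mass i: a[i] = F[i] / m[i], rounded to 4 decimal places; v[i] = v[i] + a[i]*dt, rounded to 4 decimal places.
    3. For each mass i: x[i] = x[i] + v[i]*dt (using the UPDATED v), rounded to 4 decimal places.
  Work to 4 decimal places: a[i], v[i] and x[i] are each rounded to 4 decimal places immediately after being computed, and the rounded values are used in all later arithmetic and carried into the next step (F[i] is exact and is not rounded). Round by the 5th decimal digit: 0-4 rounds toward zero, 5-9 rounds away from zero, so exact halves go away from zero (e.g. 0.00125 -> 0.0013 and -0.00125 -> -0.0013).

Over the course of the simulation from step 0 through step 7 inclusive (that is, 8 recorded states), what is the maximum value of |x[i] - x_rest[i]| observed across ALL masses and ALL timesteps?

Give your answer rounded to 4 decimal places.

Step 0: x=[1.0000 8.0000 7.0000] v=[0.0000 0.0000 0.0000]
Step 1: x=[1.1600 7.3600 7.3200] v=[0.8000 -3.2000 1.6000]
Step 2: x=[1.4480 6.2208 7.8832] v=[1.4400 -5.6960 2.8160]
Step 3: x=[1.8069 4.8328 8.5534] v=[1.7946 -6.9402 3.3510]
Step 4: x=[2.1669 3.5003 9.1660] v=[1.7998 -6.6623 3.0628]
Step 5: x=[2.4602 2.5144 9.5653] v=[1.4665 -4.9294 1.9965]
Step 6: x=[2.6357 2.0883 9.6405] v=[0.8773 -2.1307 0.3761]
Step 7: x=[2.6693 2.3101 9.3515] v=[0.1678 1.1091 -1.4448]
Max displacement = 3.9117

Answer: 3.9117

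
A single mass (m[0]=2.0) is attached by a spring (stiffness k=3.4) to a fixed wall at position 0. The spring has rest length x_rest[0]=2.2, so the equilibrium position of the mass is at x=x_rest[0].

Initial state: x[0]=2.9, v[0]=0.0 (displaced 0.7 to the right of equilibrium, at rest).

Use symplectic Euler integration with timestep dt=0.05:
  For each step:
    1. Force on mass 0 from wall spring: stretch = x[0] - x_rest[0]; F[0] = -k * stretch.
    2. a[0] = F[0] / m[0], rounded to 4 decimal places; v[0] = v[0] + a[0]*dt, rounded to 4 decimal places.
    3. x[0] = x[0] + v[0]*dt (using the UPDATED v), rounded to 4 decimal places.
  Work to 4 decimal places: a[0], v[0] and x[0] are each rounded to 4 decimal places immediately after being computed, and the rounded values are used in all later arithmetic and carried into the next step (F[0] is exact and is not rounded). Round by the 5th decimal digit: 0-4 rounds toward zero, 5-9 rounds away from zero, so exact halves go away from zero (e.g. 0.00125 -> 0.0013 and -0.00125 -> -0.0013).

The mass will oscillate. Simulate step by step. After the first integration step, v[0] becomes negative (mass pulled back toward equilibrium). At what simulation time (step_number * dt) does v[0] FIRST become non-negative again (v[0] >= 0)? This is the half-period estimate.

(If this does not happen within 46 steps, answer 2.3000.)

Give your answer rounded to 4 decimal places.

Answer: 2.3000

Derivation:
Step 0: x=[2.9000] v=[0.0000]
Step 1: x=[2.8970] v=[-0.0595]
Step 2: x=[2.8911] v=[-0.1187]
Step 3: x=[2.8822] v=[-0.1774]
Step 4: x=[2.8704] v=[-0.2354]
Step 5: x=[2.8558] v=[-0.2924]
Step 6: x=[2.8384] v=[-0.3481]
Step 7: x=[2.8183] v=[-0.4024]
Step 8: x=[2.7956] v=[-0.4550]
Step 9: x=[2.7703] v=[-0.5056]
Step 10: x=[2.7426] v=[-0.5541]
Step 11: x=[2.7126] v=[-0.6002]
Step 12: x=[2.6804] v=[-0.6438]
Step 13: x=[2.6462] v=[-0.6846]
Step 14: x=[2.6101] v=[-0.7225]
Step 15: x=[2.5722] v=[-0.7574]
Step 16: x=[2.5328] v=[-0.7890]
Step 17: x=[2.4919] v=[-0.8173]
Step 18: x=[2.4498] v=[-0.8421]
Step 19: x=[2.4066] v=[-0.8633]
Step 20: x=[2.3626] v=[-0.8809]
Step 21: x=[2.3179] v=[-0.8947]
Step 22: x=[2.2727] v=[-0.9047]
Step 23: x=[2.2272] v=[-0.9109]
Step 24: x=[2.1815] v=[-0.9132]
Step 25: x=[2.1359] v=[-0.9116]
Step 26: x=[2.0906] v=[-0.9062]
Step 27: x=[2.0458] v=[-0.8969]
Step 28: x=[2.0016] v=[-0.8838]
Step 29: x=[1.9583] v=[-0.8669]
Step 30: x=[1.9160] v=[-0.8464]
Step 31: x=[1.8749] v=[-0.8223]
Step 32: x=[1.8352] v=[-0.7947]
Step 33: x=[1.7970] v=[-0.7637]
Step 34: x=[1.7605] v=[-0.7294]
Step 35: x=[1.7259] v=[-0.6920]
Step 36: x=[1.6933] v=[-0.6517]
Step 37: x=[1.6629] v=[-0.6086]
Step 38: x=[1.6348] v=[-0.5629]
Step 39: x=[1.6091] v=[-0.5149]
Step 40: x=[1.5859] v=[-0.4647]
Step 41: x=[1.5653] v=[-0.4125]
Step 42: x=[1.5474] v=[-0.3586]
Step 43: x=[1.5322] v=[-0.3031]
Step 44: x=[1.5199] v=[-0.2463]
Step 45: x=[1.5105] v=[-0.1885]
Step 46: x=[1.5040] v=[-0.1299]
v[0] did not become non-negative within 46 steps; using fallback time=2.3000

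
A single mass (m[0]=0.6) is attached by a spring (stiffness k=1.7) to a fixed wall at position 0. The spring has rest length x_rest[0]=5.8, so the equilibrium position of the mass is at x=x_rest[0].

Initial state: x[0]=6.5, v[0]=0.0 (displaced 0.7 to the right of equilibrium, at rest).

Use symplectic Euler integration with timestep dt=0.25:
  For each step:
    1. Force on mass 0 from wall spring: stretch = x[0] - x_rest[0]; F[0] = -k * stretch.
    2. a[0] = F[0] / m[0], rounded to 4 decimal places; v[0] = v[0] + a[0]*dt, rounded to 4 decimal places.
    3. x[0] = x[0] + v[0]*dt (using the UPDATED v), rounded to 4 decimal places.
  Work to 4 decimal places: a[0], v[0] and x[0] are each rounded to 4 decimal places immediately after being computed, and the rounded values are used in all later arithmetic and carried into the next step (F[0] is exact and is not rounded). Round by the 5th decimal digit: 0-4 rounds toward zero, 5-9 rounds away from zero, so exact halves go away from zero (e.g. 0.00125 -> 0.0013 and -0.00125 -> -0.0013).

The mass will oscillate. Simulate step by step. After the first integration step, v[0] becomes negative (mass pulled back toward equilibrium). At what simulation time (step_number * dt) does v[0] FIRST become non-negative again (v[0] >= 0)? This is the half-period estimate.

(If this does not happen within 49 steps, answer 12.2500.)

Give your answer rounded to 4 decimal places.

Step 0: x=[6.5000] v=[0.0000]
Step 1: x=[6.3761] v=[-0.4958]
Step 2: x=[6.1501] v=[-0.9039]
Step 3: x=[5.8621] v=[-1.1519]
Step 4: x=[5.5631] v=[-1.1959]
Step 5: x=[5.3061] v=[-1.0281]
Step 6: x=[5.1365] v=[-0.6783]
Step 7: x=[5.0844] v=[-0.2083]
Step 8: x=[5.1591] v=[0.2986]
First v>=0 after going negative at step 8, time=2.0000

Answer: 2.0000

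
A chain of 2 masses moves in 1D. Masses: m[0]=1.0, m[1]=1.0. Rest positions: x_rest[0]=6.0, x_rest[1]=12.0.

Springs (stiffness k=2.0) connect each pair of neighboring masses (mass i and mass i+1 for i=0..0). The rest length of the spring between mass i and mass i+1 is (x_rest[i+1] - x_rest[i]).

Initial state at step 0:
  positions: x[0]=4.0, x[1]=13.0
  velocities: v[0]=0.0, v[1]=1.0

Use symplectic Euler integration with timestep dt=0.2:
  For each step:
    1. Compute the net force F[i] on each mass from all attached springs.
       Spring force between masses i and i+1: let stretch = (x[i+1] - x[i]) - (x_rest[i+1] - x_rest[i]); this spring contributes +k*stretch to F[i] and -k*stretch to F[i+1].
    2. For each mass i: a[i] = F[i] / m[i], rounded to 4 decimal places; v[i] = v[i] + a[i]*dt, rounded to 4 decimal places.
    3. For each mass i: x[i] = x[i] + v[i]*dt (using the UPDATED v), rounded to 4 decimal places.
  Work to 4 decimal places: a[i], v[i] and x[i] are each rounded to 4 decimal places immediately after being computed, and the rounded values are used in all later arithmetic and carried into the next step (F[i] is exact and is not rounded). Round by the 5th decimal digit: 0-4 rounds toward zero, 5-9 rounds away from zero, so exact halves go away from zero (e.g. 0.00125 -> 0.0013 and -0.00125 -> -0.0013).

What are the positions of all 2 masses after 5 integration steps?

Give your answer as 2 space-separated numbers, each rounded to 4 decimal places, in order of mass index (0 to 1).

Step 0: x=[4.0000 13.0000] v=[0.0000 1.0000]
Step 1: x=[4.2400 12.9600] v=[1.2000 -0.2000]
Step 2: x=[4.6976 12.7024] v=[2.2880 -1.2880]
Step 3: x=[5.3156 12.2844] v=[3.0899 -2.0899]
Step 4: x=[6.0111 11.7889] v=[3.4774 -2.4774]
Step 5: x=[6.6888 11.3112] v=[3.3885 -2.3885]

Answer: 6.6888 11.3112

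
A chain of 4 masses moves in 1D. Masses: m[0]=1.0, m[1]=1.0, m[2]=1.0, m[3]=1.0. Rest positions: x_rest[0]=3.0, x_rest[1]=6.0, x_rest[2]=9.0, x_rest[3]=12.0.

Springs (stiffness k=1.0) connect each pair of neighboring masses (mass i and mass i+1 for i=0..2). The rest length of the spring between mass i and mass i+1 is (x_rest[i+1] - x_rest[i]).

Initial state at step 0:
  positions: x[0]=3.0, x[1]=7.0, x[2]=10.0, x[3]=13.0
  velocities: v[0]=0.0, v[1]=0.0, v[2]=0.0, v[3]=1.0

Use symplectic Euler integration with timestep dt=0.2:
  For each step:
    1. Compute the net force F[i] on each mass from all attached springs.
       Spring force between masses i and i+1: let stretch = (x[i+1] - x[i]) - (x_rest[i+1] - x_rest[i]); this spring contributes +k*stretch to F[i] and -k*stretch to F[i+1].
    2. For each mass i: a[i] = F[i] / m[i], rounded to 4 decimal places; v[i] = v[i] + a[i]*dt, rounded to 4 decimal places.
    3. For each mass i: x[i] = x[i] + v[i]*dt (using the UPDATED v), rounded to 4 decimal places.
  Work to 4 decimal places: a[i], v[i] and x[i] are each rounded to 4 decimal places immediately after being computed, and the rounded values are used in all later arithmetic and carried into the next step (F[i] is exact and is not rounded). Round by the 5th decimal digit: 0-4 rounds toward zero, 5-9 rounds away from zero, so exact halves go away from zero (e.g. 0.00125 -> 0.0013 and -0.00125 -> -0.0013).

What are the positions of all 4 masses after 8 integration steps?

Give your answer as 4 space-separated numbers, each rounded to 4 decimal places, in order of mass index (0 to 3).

Answer: 3.9028 6.3965 10.2536 14.0470

Derivation:
Step 0: x=[3.0000 7.0000 10.0000 13.0000] v=[0.0000 0.0000 0.0000 1.0000]
Step 1: x=[3.0400 6.9600 10.0000 13.2000] v=[0.2000 -0.2000 0.0000 1.0000]
Step 2: x=[3.1168 6.8848 10.0064 13.3920] v=[0.3840 -0.3760 0.0320 0.9600]
Step 3: x=[3.2243 6.7837 10.0234 13.5686] v=[0.5376 -0.5053 0.0848 0.8829]
Step 4: x=[3.3542 6.6699 10.0526 13.7234] v=[0.6495 -0.5692 0.1459 0.7739]
Step 5: x=[3.4967 6.5587 10.0933 13.8513] v=[0.7126 -0.5558 0.2035 0.6397]
Step 6: x=[3.6417 6.4664 10.1429 13.9489] v=[0.7250 -0.4613 0.2482 0.4881]
Step 7: x=[3.7797 6.4082 10.1977 14.0143] v=[0.6899 -0.2909 0.2741 0.3269]
Step 8: x=[3.9028 6.3965 10.2536 14.0470] v=[0.6156 -0.0587 0.2795 0.1636]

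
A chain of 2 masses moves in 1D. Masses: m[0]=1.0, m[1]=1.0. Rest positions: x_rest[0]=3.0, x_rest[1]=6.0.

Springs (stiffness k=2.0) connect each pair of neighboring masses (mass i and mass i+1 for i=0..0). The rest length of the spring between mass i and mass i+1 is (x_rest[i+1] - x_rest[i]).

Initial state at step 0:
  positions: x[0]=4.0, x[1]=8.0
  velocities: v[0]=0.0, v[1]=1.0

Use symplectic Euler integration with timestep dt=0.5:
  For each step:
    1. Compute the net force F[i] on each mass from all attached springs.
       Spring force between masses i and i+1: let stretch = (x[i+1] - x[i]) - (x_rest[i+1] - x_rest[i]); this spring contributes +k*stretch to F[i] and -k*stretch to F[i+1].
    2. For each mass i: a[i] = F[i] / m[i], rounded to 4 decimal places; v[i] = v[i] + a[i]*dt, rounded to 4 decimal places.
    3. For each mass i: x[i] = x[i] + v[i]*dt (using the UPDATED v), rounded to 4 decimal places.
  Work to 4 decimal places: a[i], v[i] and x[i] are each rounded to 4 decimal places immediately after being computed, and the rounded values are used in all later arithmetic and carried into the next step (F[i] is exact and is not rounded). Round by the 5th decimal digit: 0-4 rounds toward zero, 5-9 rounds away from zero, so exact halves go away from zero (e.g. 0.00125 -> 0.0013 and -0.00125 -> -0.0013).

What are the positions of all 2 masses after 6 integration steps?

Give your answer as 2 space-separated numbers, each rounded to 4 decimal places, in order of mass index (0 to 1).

Step 0: x=[4.0000 8.0000] v=[0.0000 1.0000]
Step 1: x=[4.5000 8.0000] v=[1.0000 0.0000]
Step 2: x=[5.2500 7.7500] v=[1.5000 -0.5000]
Step 3: x=[5.7500 7.7500] v=[1.0000 0.0000]
Step 4: x=[5.7500 8.2500] v=[0.0000 1.0000]
Step 5: x=[5.5000 9.0000] v=[-0.5000 1.5000]
Step 6: x=[5.5000 9.5000] v=[0.0000 1.0000]

Answer: 5.5000 9.5000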